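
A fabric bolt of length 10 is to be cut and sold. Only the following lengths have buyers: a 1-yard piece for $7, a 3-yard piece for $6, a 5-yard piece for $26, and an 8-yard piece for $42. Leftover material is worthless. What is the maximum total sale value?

Let best[k] be the best obtainable value from length k. For each k, try every first piece i and keep the best of price[i] + best[k−i].
best[1] = 7
best[2] = 14  (first piece 1, then best[1]=7)
best[3] = 21  (first piece 1, then best[2]=14)
best[4] = 28  (first piece 1, then best[3]=21)
best[5] = 35  (first piece 1, then best[4]=28)
best[6] = 42  (first piece 1, then best[5]=35)
best[7] = 49  (first piece 1, then best[6]=42)
best[8] = 56  (first piece 1, then best[7]=49)
best[9] = 63  (first piece 1, then best[8]=56)
best[10] = 70  (first piece 1, then best[9]=63)
One optimal cutting: 1 + 1 + 1 + 1 + 1 + 1 + 1 + 1 + 1 + 1 → $70.

70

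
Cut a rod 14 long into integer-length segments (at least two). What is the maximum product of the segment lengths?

Let f[k] be the best product for length k (with at least one cut). For each first piece i, the rest contributes max(k−i, f[k−i]).
f[2] = 1×max(1,0) = 1×1 = 1
f[3] = 1×max(2,1) = 1×2 = 2
f[4] = 2×max(2,1) = 2×2 = 4
f[5] = 2×max(3,2) = 2×3 = 6
f[6] = 3×max(3,2) = 3×3 = 9
f[7] = 2×max(5,6) = 2×6 = 12
f[8] = 2×max(6,9) = 2×9 = 18
f[9] = 3×max(6,9) = 3×9 = 27
f[10] = 2×max(8,18) = 2×18 = 36
f[11] = 2×max(9,27) = 2×27 = 54
f[12] = 3×max(9,27) = 3×27 = 81
f[13] = 2×max(11,54) = 2×54 = 108
f[14] = 2×max(12,81) = 2×81 = 162
One optimal split: 3 + 3 + 3 + 3 + 2; product 3×3×3×3×2 = 162.

162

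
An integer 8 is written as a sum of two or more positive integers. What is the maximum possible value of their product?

Let P[k] be the best product for length k (with at least one cut). For each first piece i, the rest contributes max(k−i, P[k−i]).
P[2] = 1·max(1,0) = 1·1 = 1
P[3] = 1·max(2,1) = 1·2 = 2
P[4] = 2·max(2,1) = 2·2 = 4
P[5] = 2·max(3,2) = 2·3 = 6
P[6] = 3·max(3,2) = 3·3 = 9
P[7] = 2·max(5,6) = 2·6 = 12
P[8] = 2·max(6,9) = 2·9 = 18
One optimal split: 3 + 3 + 2; product 3·3·2 = 18.

18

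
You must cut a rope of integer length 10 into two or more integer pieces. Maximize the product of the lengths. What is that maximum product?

36

Let prod[k] be the best product for length k (with at least one cut). For each first piece i, the rest contributes max(k−i, prod[k−i]).
prod[2] = 1*max(1,0) = 1*1 = 1
prod[3] = max(1*2, 2*1) = 2
prod[4] = max(1*3, 2*2, 3*1) = 4
prod[5] = max(1*4, 2*3, 3*2, 4*1) = 6
prod[6] = max(1*6, 2*4, 3*3, 4*2, 5*1) = 9
prod[7] = max(1*9, 2*6, 3*4, 4*3, 5*2, 6*1) = 12
prod[8] = max(1*12, 2*9, 3*6, …, 6*2, 7*1) = 18
prod[9] = max(1*18, 2*12, 3*9, …, 7*2, 8*1) = 27
prod[10] = max(1*27, 2*18, 3*12, …, 8*2, 9*1) = 36
One optimal split: 3 + 3 + 2 + 2; product 3*3*2*2 = 36.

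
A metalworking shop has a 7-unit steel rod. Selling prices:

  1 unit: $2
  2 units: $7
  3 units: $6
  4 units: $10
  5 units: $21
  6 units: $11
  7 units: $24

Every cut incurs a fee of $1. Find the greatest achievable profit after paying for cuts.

27

Consider every possible first cut. r[k] is the best of p[i]+r[k−i] over all sellable i≤k, charging 1 whenever i<k.
r[1] = 2
r[2] = max(2+2-1, 7+0) = 7
r[3] = max(2+7-1, 7+2-1, 6+0) = 8
r[4] = max(2+8-1, 7+7-1, 6+2-1, 10+0) = 13
r[5] = max(2+13-1, 7+8-1, 6+7-1, 10+2-1, 21+0) = 21
r[6] = max(2+21-1, 7+13-1, 6+8-1, 10+7-1, 21+2-1, 11+0) = 22
r[7] = max(2+22-1, 7+21-1, 6+13-1, …, 11+2-1, 24+0) = 27
One optimal plan: pieces 5 + 2 (1 cut) → $28 − $1 = $27.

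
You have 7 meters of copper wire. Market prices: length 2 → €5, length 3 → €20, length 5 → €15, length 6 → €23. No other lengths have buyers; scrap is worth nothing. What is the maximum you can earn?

Build f[k] bottom-up: f[k] = max over allowed piece i of (p[i] + f[k−i]).
f[1] = 0
f[2] = 5
f[3] = 20
f[4] = 20
f[5] = 25  (first piece 2, then f[3]=20)
f[6] = 40  (first piece 3, then f[3]=20)
f[7] = 40
One optimal cutting: pieces 3 + 3 with 1 meter of scrap → €40.

40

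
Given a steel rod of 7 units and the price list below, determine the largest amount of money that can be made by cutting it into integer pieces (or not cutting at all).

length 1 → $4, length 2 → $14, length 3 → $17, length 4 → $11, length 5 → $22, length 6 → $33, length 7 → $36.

46

Build best[k] bottom-up: best[k] = max over allowed piece i of (p[i] + best[k−i]).
best[1] = 4
best[2] = 14
best[3] = 18  (first piece 1, then best[2]=14)
best[4] = 28  (first piece 2, then best[2]=14)
best[5] = 32  (first piece 1, then best[4]=28)
best[6] = 42  (first piece 2, then best[4]=28)
best[7] = 46  (first piece 1, then best[6]=42)
One optimal cutting: 2 + 2 + 2 + 1 → $14 + $14 + $14 + $4 = $46.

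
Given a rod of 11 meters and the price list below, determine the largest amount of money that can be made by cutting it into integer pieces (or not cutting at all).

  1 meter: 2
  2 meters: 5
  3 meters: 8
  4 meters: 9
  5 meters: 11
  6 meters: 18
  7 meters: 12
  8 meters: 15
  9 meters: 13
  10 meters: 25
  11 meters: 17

Let r[k] be the best obtainable value from length k. For each k, try every first piece i and keep the best of price[i] + r[k−i].
r[1] = 2
r[2] = 5
r[3] = 8
r[4] = 10  (first piece 1, then r[3]=8)
r[5] = 13  (first piece 2, then r[3]=8)
r[6] = 18
r[7] = 20  (first piece 1, then r[6]=18)
r[8] = 23  (first piece 2, then r[6]=18)
r[9] = 26  (first piece 3, then r[6]=18)
r[10] = 28  (first piece 1, then r[9]=26)
r[11] = 31  (first piece 2, then r[9]=26)
One optimal cutting: 6 + 3 + 2 → 18 + 8 + 5 = 31.

31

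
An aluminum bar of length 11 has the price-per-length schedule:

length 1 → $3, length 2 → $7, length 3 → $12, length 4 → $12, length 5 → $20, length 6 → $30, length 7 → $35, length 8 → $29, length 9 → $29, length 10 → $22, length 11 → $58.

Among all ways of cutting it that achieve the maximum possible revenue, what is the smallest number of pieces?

1

Let r[k] be the best obtainable value from length k. For each k, try every first piece i and keep the best of price[i] + r[k−i].
r[1] = 3
r[2] = 7
r[3] = 12
r[4] = 15  (first piece 1, then r[3]=12)
r[5] = 20
r[6] = 30
r[7] = 35
r[8] = 38  (first piece 1, then r[7]=35)
r[9] = 42  (first piece 2, then r[7]=35)
r[10] = 47  (first piece 3, then r[7]=35)
r[11] = 58
Maximum revenue is $58.
Now minimize piece count subject to staying optimal: for each k, pieces[k] = 1 + min over i with p[i]+r[k−i]=r[k] of pieces[k−i].
pieces[8] = 2
pieces[9] = 2
pieces[10] = 2
pieces[11] = 1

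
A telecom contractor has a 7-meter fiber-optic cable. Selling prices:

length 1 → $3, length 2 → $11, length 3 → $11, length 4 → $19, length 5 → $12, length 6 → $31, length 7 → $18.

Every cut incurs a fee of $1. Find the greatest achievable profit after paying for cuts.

33

Consider every possible first cut. v[k] is the best of p[i]+v[k−i] over all sellable i≤k, charging 1 whenever i<k.
v[1] = 3
v[2] = 11
v[3] = 13  (first piece 1, then v[2]=11)
v[4] = 21  (first piece 2, then v[2]=11)
v[5] = 23  (first piece 1, then v[4]=21)
v[6] = 31  (first piece 2, then v[4]=21)
v[7] = 33  (first piece 1, then v[6]=31)
One optimal plan: pieces 2 + 2 + 2 + 1 (3 cuts) → $36 − $3 = $33.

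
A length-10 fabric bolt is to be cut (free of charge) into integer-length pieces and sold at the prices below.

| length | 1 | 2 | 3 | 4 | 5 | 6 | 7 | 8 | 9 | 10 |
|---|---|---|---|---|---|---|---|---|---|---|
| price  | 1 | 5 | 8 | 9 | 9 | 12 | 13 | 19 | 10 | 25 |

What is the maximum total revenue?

26

Build best[k] bottom-up: best[k] = max over allowed piece i of (p[i] + best[k−i]).
best[1] = 1
best[2] = max(1+1, 5+0) = 5
best[3] = max(1+5, 5+1, 8+0) = 8
best[4] = max(1+8, 5+5, 8+1, 9+0) = 10
best[5] = max(1+10, 5+8, 8+5, 9+1, 9+0) = 13
best[6] = max(1+13, 5+10, 8+8, 9+5, 9+1, 12+0) = 16
best[7] = max(1+16, 5+13, 8+10, …, 12+1, 13+0) = 18
best[8] = max(1+18, 5+16, 8+13, …, 13+1, 19+0) = 21
best[9] = max(1+21, 5+18, 8+16, …, 19+1, 10+0) = 24
best[10] = max(1+24, 5+21, 8+18, …, 10+1, 25+0) = 26
One optimal cutting: 3 + 3 + 2 + 2 → $8 + $8 + $5 + $5 = $26.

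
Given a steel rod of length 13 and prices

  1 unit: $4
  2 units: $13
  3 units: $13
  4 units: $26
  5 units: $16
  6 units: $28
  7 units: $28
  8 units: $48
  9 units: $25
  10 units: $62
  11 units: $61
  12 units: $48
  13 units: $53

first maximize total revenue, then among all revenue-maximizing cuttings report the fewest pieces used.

4

Build r[k] bottom-up: r[k] = max over allowed piece i of (p[i] + r[k−i]).
r[1] = 4
r[2] = 13
r[3] = 17  (first piece 1, then r[2]=13)
r[4] = 26  (first piece 2, then r[2]=13)
r[5] = 30  (first piece 1, then r[4]=26)
r[6] = 39  (first piece 2, then r[4]=26)
r[7] = 43  (first piece 1, then r[6]=39)
r[8] = 52  (first piece 2, then r[6]=39)
r[9] = 56  (first piece 1, then r[8]=52)
r[10] = 65  (first piece 2, then r[8]=52)
r[11] = 69  (first piece 1, then r[10]=65)
r[12] = 78  (first piece 2, then r[10]=65)
r[13] = 82  (first piece 1, then r[12]=78)
Maximum revenue is $82.
Now minimize piece count subject to staying optimal: for each k, pieces[k] = 1 + min over i with p[i]+r[k−i]=r[k] of pieces[k−i].
pieces[10] = 3
pieces[11] = 4
pieces[12] = 3
pieces[13] = 4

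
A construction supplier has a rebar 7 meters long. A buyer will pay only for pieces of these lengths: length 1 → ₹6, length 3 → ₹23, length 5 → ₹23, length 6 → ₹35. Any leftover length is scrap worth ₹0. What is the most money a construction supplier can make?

Build r[k] bottom-up: r[k] = max over allowed piece i of (p[i] + r[k−i]).
r[1] = 6
r[2] = 12  (first piece 1, then r[1]=6)
r[3] = max(6+12, 23+0) = 23
r[4] = max(6+23, 23+6) = 29
r[5] = max(6+29, 23+12, 23+0) = 35
r[6] = max(6+35, 23+23, 23+6, 35+0) = 46
r[7] = max(6+46, 23+29, 23+12, 35+6) = 52
One optimal cutting: 3 + 3 + 1 → ₹52.

52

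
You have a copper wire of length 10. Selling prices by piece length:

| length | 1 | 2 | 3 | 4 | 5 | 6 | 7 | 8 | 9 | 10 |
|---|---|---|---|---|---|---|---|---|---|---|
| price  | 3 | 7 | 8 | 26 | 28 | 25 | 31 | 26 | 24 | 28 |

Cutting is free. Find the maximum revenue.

Build R[k] bottom-up: R[k] = max over allowed piece i of (p[i] + R[k−i]).
R[1] = 3
R[2] = max(3+3, 7+0) = 7
R[3] = max(3+7, 7+3, 8+0) = 10
R[4] = max(3+10, 7+7, 8+3, 26+0) = 26
R[5] = max(3+26, 7+10, 8+7, 26+3, 28+0) = 29
R[6] = max(3+29, 7+26, 8+10, 26+7, 28+3, 25+0) = 33
R[7] = max(3+33, 7+29, 8+26, …, 25+3, 31+0) = 36
R[8] = max(3+36, 7+33, 8+29, …, 31+3, 26+0) = 52
R[9] = max(3+52, 7+36, 8+33, …, 26+3, 24+0) = 55
R[10] = max(3+55, 7+52, 8+36, …, 24+3, 28+0) = 59
One optimal cutting: 4 + 4 + 2 → €26 + €26 + €7 = €59.

59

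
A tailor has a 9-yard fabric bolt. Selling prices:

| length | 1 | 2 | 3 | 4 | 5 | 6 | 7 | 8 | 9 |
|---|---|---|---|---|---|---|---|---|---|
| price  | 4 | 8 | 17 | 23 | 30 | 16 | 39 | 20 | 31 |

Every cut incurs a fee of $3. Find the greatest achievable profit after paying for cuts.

50

Let v[k] be the best obtainable value from length k. For each k, try every first piece i and keep the best of price[i] + v[k−i] minus the 3 cut fee when i<k.
v[1] = 4
v[2] = 8
v[3] = 17
v[4] = 23
v[5] = 30
v[6] = 31  (first piece 1, then v[5]=30)
v[7] = 39
v[8] = 44  (first piece 3, then v[5]=30)
v[9] = 50  (first piece 4, then v[5]=30)
One optimal plan: pieces 5 + 4 (1 cut) → $53 − $3 = $50.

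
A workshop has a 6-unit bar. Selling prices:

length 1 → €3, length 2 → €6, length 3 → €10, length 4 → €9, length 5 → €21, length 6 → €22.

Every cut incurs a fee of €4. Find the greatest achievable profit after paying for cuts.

22

Let v[k] be the best obtainable value from length k. For each k, try every first piece i and keep the best of price[i] + v[k−i] minus the 4 cut fee when i<k.
v[1] = 3
v[2] = max(3+3-4, 6+0) = 6
v[3] = max(3+6-4, 6+3-4, 10+0) = 10
v[4] = max(3+10-4, 6+6-4, 10+3-4, 9+0) = 9
v[5] = max(3+9-4, 6+10-4, 10+6-4, 9+3-4, 21+0) = 21
v[6] = max(3+21-4, 6+9-4, 10+10-4, 9+6-4, 21+3-4, 22+0) = 22
Best is to make no cuts and sell whole for €22.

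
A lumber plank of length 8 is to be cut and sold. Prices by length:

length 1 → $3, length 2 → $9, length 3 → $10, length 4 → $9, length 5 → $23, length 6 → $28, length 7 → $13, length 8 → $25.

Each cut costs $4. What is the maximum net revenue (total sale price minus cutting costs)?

33

Consider every possible first cut. v[k] is the best of p[i]+v[k−i] over all sellable i≤k, charging 4 whenever i<k.
v[1] = 3
v[2] = max(3+3-4, 9+0) = 9
v[3] = max(3+9-4, 9+3-4, 10+0) = 10
v[4] = max(3+10-4, 9+9-4, 10+3-4, 9+0) = 14
v[5] = max(3+14-4, 9+10-4, 10+9-4, 9+3-4, 23+0) = 23
v[6] = max(3+23-4, 9+14-4, 10+10-4, 9+9-4, 23+3-4, 28+0) = 28
v[7] = max(3+28-4, 9+23-4, 10+14-4, …, 28+3-4, 13+0) = 28
v[8] = max(3+28-4, 9+28-4, 10+23-4, …, 13+3-4, 25+0) = 33
One optimal plan: pieces 6 + 2 (1 cut) → $37 − $4 = $33.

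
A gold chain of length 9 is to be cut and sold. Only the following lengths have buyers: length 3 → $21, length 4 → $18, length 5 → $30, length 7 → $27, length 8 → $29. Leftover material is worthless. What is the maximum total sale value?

Consider every possible first cut. r[k] is the best of p[i]+r[k−i] over all sellable i≤k.
r[1] = 0
r[2] = 0
r[3] = 21
r[4] = 21
r[5] = 30
r[6] = 42  (first piece 3, then r[3]=21)
r[7] = 42
r[8] = 51  (first piece 3, then r[5]=30)
r[9] = 63  (first piece 3, then r[6]=42)
One optimal cutting: 3 + 3 + 3 → $63.

63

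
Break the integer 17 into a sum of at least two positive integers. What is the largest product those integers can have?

486

Define f[k] = max over 1≤i<k of i · max(k−i, f[k−i]); the inner max lets the remainder stay uncut if that's better.
Small cases: f[2]=1, f[3]=2, f[4]=4, f[5]=6, f[6]=9, f[7]=12, f[8]=18, f[9]=27, f[10]=36.
f[11] = 2×max(9,27) = 2×27 = 54
f[12] = 3×max(9,27) = 3×27 = 81
f[13] = 2×max(11,54) = 2×54 = 108
f[14] = 2×max(12,81) = 2×81 = 162
f[15] = 3×max(12,81) = 3×81 = 243
f[16] = 2×max(14,162) = 2×162 = 324
f[17] = 2×max(15,243) = 2×243 = 486
One optimal split: 3 + 3 + 3 + 3 + 3 + 2; product 3×3×3×3×3×2 = 486.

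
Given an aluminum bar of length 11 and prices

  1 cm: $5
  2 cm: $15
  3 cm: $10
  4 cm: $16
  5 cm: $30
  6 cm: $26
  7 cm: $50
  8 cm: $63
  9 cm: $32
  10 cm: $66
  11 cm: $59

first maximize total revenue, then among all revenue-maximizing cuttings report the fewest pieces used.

3

Let r[k] be the best obtainable value from length k. For each k, try every first piece i and keep the best of price[i] + r[k−i].
r[1] = 5
r[2] = 15
r[3] = 20  (first piece 1, then r[2]=15)
r[4] = 30  (first piece 2, then r[2]=15)
r[5] = 35  (first piece 1, then r[4]=30)
r[6] = 45  (first piece 2, then r[4]=30)
r[7] = 50  (first piece 1, then r[6]=45)
r[8] = 63
r[9] = 68  (first piece 1, then r[8]=63)
r[10] = 78  (first piece 2, then r[8]=63)
r[11] = 83  (first piece 1, then r[10]=78)
Maximum revenue is $83.
Now minimize piece count subject to staying optimal: for each k, pieces[k] = 1 + min over i with p[i]+r[k−i]=r[k] of pieces[k−i].
pieces[8] = 1
pieces[9] = 2
pieces[10] = 2
pieces[11] = 3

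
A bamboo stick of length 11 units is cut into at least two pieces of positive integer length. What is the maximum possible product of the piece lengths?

54

Let prod[k] be the best product for length k (with at least one cut). For each first piece i, the rest contributes max(k−i, prod[k−i]).
Small cases: prod[2]=1, prod[3]=2, prod[4]=4, prod[5]=6.
prod[6] = 3*max(3,2) = 3*3 = 9
prod[7] = 2*max(5,6) = 2*6 = 12
prod[8] = 2*max(6,9) = 2*9 = 18
prod[9] = 3*max(6,9) = 3*9 = 27
prod[10] = 2*max(8,18) = 2*18 = 36
prod[11] = 2*max(9,27) = 2*27 = 54
One optimal split: 3 + 3 + 3 + 2; product 3*3*3*2 = 54.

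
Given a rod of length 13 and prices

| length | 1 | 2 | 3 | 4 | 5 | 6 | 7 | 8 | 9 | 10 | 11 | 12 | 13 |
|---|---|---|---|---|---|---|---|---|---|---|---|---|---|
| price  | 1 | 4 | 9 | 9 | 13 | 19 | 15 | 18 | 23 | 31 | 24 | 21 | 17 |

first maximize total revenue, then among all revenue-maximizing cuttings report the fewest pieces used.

Build r[k] bottom-up: r[k] = max over allowed piece i of (p[i] + r[k−i]).
r[1] = 1
r[2] = 4
r[3] = 9
r[4] = 10  (first piece 1, then r[3]=9)
r[5] = 13  (first piece 2, then r[3]=9)
r[6] = 19
r[7] = 20  (first piece 1, then r[6]=19)
r[8] = 23  (first piece 2, then r[6]=19)
r[9] = 28  (first piece 3, then r[6]=19)
r[10] = 31
r[11] = 32  (first piece 1, then r[10]=31)
r[12] = 38  (first piece 6, then r[6]=19)
r[13] = 40  (first piece 3, then r[10]=31)
Maximum revenue is $40.
Now minimize piece count subject to staying optimal: for each k, pieces[k] = 1 + min over i with p[i]+r[k−i]=r[k] of pieces[k−i].
pieces[10] = 1
pieces[11] = 2
pieces[12] = 2
pieces[13] = 2

2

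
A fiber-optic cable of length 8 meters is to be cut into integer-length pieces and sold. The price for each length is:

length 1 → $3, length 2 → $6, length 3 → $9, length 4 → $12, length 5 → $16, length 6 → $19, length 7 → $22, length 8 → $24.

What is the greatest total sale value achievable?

Build R[k] bottom-up: R[k] = max over allowed piece i of (p[i] + R[k−i]).
R[1] = 3
R[2] = max(3+3, 6+0) = 6
R[3] = max(3+6, 6+3, 9+0) = 9
R[4] = max(3+9, 6+6, 9+3, 12+0) = 12
R[5] = max(3+12, 6+9, 9+6, 12+3, 16+0) = 16
R[6] = max(3+16, 6+12, 9+9, 12+6, 16+3, 19+0) = 19
R[7] = max(3+19, 6+16, 9+12, …, 19+3, 22+0) = 22
R[8] = max(3+22, 6+19, 9+16, …, 22+3, 24+0) = 25
One optimal cutting: 5 + 1 + 1 + 1 → $16 + $3 + $3 + $3 = $25.

25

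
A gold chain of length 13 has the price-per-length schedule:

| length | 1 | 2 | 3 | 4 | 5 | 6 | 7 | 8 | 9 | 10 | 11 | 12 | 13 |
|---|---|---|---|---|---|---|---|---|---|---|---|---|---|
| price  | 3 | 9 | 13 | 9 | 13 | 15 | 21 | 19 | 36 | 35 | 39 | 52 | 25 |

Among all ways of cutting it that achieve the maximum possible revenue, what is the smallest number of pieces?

Consider every possible first cut. r[k] is the best of p[i]+r[k−i] over all sellable i≤k.
r[1] = 3
r[2] = max(3+3, 9+0) = 9
r[3] = max(3+9, 9+3, 13+0) = 13
r[4] = max(3+13, 9+9, 13+3, 9+0) = 18
r[5] = max(3+18, 9+13, 13+9, 9+3, 13+0) = 22
r[6] = max(3+22, 9+18, 13+13, 9+9, 13+3, 15+0) = 27
r[7] = max(3+27, 9+22, 13+18, …, 15+3, 21+0) = 31
r[8] = max(3+31, 9+27, 13+22, …, 21+3, 19+0) = 36
r[9] = max(3+36, 9+31, 13+27, …, 19+3, 36+0) = 40
r[10] = max(3+40, 9+36, 13+31, …, 36+3, 35+0) = 45
r[11] = max(3+45, 9+40, 13+36, …, 35+3, 39+0) = 49
r[12] = max(3+49, 9+45, 13+40, …, 39+3, 52+0) = 54
r[13] = max(3+54, 9+49, 13+45, …, 52+3, 25+0) = 58
Maximum revenue is $58.
Now minimize piece count subject to staying optimal: for each k, pieces[k] = 1 + min over i with p[i]+r[k−i]=r[k] of pieces[k−i].
pieces[10] = 5
pieces[11] = 5
pieces[12] = 6
pieces[13] = 6

6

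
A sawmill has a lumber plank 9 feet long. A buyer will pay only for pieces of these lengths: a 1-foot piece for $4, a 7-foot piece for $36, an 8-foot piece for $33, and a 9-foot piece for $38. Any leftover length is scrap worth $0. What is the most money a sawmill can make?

Let best[k] be the best obtainable value from length k. For each k, try every first piece i and keep the best of price[i] + best[k−i].
best[1] = 4
best[2] = 8  (first piece 1, then best[1]=4)
best[3] = 12  (first piece 1, then best[2]=8)
best[4] = 16  (first piece 1, then best[3]=12)
best[5] = 20  (first piece 1, then best[4]=16)
best[6] = 24  (first piece 1, then best[5]=20)
best[7] = 36
best[8] = 40  (first piece 1, then best[7]=36)
best[9] = 44  (first piece 1, then best[8]=40)
One optimal cutting: 7 + 1 + 1 → $44.

44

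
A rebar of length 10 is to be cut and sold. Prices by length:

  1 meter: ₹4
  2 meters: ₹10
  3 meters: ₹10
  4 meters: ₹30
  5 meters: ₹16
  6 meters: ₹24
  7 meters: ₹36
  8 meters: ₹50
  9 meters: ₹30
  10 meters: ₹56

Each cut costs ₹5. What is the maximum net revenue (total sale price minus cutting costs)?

Consider every possible first cut. v[k] is the best of p[i]+v[k−i] over all sellable i≤k, charging 5 whenever i<k.
v[1] = 4
v[2] = max(4+4-5, 10+0) = 10
v[3] = max(4+10-5, 10+4-5, 10+0) = 10
v[4] = max(4+10-5, 10+10-5, 10+4-5, 30+0) = 30
v[5] = max(4+30-5, 10+10-5, 10+10-5, 30+4-5, 16+0) = 29
v[6] = max(4+29-5, 10+30-5, 10+10-5, 30+10-5, 16+4-5, 24+0) = 35
v[7] = max(4+35-5, 10+29-5, 10+30-5, …, 24+4-5, 36+0) = 36
v[8] = max(4+36-5, 10+35-5, 10+29-5, …, 36+4-5, 50+0) = 55
v[9] = max(4+55-5, 10+36-5, 10+35-5, …, 50+4-5, 30+0) = 54
v[10] = max(4+54-5, 10+55-5, 10+36-5, …, 30+4-5, 56+0) = 60
One optimal plan: pieces 4 + 4 + 2 (2 cuts) → ₹70 − ₹10 = ₹60.

60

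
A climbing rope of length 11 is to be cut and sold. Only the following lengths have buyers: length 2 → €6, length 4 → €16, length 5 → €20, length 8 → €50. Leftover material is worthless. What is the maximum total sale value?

56

Consider every possible first cut. f[k] is the best of p[i]+f[k−i] over all sellable i≤k.
f[1] = 0
f[2] = 6
f[3] = 6
f[4] = 16
f[5] = 20
f[6] = 22  (first piece 2, then f[4]=16)
f[7] = 26  (first piece 2, then f[5]=20)
f[8] = 50
f[9] = 50
f[10] = 56  (first piece 2, then f[8]=50)
f[11] = 56
One optimal cutting: pieces 8 + 2 with 1 meter of scrap → €56.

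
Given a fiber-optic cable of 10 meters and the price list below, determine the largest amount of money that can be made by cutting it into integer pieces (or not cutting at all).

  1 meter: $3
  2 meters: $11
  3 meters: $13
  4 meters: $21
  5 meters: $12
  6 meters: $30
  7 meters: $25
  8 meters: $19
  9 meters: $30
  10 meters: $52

55

Build v[k] bottom-up: v[k] = max over allowed piece i of (p[i] + v[k−i]).
v[1] = 3
v[2] = 11
v[3] = 14  (first piece 1, then v[2]=11)
v[4] = 22  (first piece 2, then v[2]=11)
v[5] = 25  (first piece 1, then v[4]=22)
v[6] = 33  (first piece 2, then v[4]=22)
v[7] = 36  (first piece 1, then v[6]=33)
v[8] = 44  (first piece 2, then v[6]=33)
v[9] = 47  (first piece 1, then v[8]=44)
v[10] = 55  (first piece 2, then v[8]=44)
One optimal cutting: 2 + 2 + 2 + 2 + 2 → $11 + $11 + $11 + $11 + $11 = $55.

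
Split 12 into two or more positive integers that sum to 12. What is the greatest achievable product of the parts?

Define prod[k] = max over 1≤i<k of i · max(k−i, prod[k−i]); the inner max lets the remainder stay uncut if that's better.
prod[2] = 1×max(1,0) = 1×1 = 1
prod[3] = 1×max(2,1) = 1×2 = 2
prod[4] = 2×max(2,1) = 2×2 = 4
prod[5] = 2×max(3,2) = 2×3 = 6
prod[6] = 3×max(3,2) = 3×3 = 9
prod[7] = 2×max(5,6) = 2×6 = 12
prod[8] = 2×max(6,9) = 2×9 = 18
prod[9] = 3×max(6,9) = 3×9 = 27
prod[10] = 2×max(8,18) = 2×18 = 36
prod[11] = 2×max(9,27) = 2×27 = 54
prod[12] = 3×max(9,27) = 3×27 = 81
One optimal split: 3 + 3 + 3 + 3; product 3×3×3×3 = 81.

81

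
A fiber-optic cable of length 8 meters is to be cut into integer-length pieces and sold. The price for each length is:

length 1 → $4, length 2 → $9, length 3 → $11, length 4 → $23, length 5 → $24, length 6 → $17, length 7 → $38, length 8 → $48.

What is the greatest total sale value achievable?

48

Let r[k] be the best obtainable value from length k. For each k, try every first piece i and keep the best of price[i] + r[k−i].
r[1] = 4
r[2] = max(4+4, 9+0) = 9
r[3] = max(4+9, 9+4, 11+0) = 13
r[4] = max(4+13, 9+9, 11+4, 23+0) = 23
r[5] = max(4+23, 9+13, 11+9, 23+4, 24+0) = 27
r[6] = max(4+27, 9+23, 11+13, 23+9, 24+4, 17+0) = 32
r[7] = max(4+32, 9+27, 11+23, …, 17+4, 38+0) = 38
r[8] = max(4+38, 9+32, 11+27, …, 38+4, 48+0) = 48
Best is to sell the whole 8-meter piece uncut for $48.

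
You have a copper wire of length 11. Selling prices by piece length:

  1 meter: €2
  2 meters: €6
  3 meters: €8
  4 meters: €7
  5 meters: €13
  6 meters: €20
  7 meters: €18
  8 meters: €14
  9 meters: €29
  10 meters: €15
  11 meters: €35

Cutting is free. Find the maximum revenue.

35

Let v[k] be the best obtainable value from length k. For each k, try every first piece i and keep the best of price[i] + v[k−i].
v[1] = 2
v[2] = 6
v[3] = 8  (first piece 1, then v[2]=6)
v[4] = 12  (first piece 2, then v[2]=6)
v[5] = 14  (first piece 1, then v[4]=12)
v[6] = 20
v[7] = 22  (first piece 1, then v[6]=20)
v[8] = 26  (first piece 2, then v[6]=20)
v[9] = 29
v[10] = 32  (first piece 2, then v[8]=26)
v[11] = 35  (first piece 2, then v[9]=29)
One optimal cutting: 9 + 2 → €29 + €6 = €35.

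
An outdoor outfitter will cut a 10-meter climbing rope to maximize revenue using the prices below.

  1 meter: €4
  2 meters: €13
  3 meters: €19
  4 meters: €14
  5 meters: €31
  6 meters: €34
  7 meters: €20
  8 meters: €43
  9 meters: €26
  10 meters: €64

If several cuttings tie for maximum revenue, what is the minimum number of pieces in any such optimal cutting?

Consider every possible first cut. r[k] is the best of p[i]+r[k−i] over all sellable i≤k.
r[1] = 4
r[2] = max(4+4, 13+0) = 13
r[3] = max(4+13, 13+4, 19+0) = 19
r[4] = max(4+19, 13+13, 19+4, 14+0) = 26
r[5] = max(4+26, 13+19, 19+13, 14+4, 31+0) = 32
r[6] = max(4+32, 13+26, 19+19, 14+13, 31+4, 34+0) = 39
r[7] = max(4+39, 13+32, 19+26, …, 34+4, 20+0) = 45
r[8] = max(4+45, 13+39, 19+32, …, 20+4, 43+0) = 52
r[9] = max(4+52, 13+45, 19+39, …, 43+4, 26+0) = 58
r[10] = max(4+58, 13+52, 19+45, …, 26+4, 64+0) = 65
Maximum revenue is €65.
Now minimize piece count subject to staying optimal: for each k, pieces[k] = 1 + min over i with p[i]+r[k−i]=r[k] of pieces[k−i].
pieces[7] = 3
pieces[8] = 4
pieces[9] = 4
pieces[10] = 5

5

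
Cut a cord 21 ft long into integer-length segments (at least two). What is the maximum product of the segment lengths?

Let g[k] be the best product for length k (with at least one cut). For each first piece i, the rest contributes max(k−i, g[k−i]).
g[2] = 1*max(1,0) = 1*1 = 1
g[3] = max(1*2, 2*1) = 2
g[4] = max(1*3, 2*2, 3*1) = 4
g[5] = max(1*4, 2*3, 3*2, 4*1) = 6
g[6] = max(1*6, 2*4, 3*3, 4*2, 5*1) = 9
g[7] = max(1*9, 2*6, 3*4, 4*3, 5*2, 6*1) = 12
g[8] = max(1*12, 2*9, 3*6, …, 6*2, 7*1) = 18
g[9] = max(1*18, 2*12, 3*9, …, 7*2, 8*1) = 27
g[10] = max(1*27, 2*18, 3*12, …, 8*2, 9*1) = 36
g[11] = max(1*36, 2*27, 3*18, …, 9*2, 10*1) = 54
g[12] = max(1*54, 2*36, 3*27, …, 10*2, 11*1) = 81
g[13] = max(1*81, 2*54, 3*36, …, 11*2, 12*1) = 108
g[14] = max(1*108, 2*81, 3*54, …, 12*2, 13*1) = 162
g[15] = max(1*162, 2*108, 3*81, …, 13*2, 14*1) = 243
g[16] = max(1*243, 2*162, 3*108, …, 14*2, 15*1) = 324
g[17] = max(1*324, 2*243, 3*162, …, 15*2, 16*1) = 486
g[18] = max(1*486, 2*324, 3*243, …, 16*2, 17*1) = 729
g[19] = max(1*729, 2*486, 3*324, …, 17*2, 18*1) = 972
g[20] = max(1*972, 2*729, 3*486, …, 18*2, 19*1) = 1458
g[21] = max(1*1458, 2*972, 3*729, …, 19*2, 20*1) = 2187
One optimal split: 3 + 3 + 3 + 3 + 3 + 3 + 3; product 3*3*3*3*3*3*3 = 2187.

2187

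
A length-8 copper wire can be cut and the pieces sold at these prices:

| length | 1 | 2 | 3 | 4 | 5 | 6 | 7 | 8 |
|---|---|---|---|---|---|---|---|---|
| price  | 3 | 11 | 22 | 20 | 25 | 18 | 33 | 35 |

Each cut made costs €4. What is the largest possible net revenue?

Build v[k] bottom-up: v[k] = max over allowed piece i of (p[i] + v[k−i]) − 4 per cut.
v[1] = 3
v[2] = max(3+3-4, 11+0) = 11
v[3] = max(3+11-4, 11+3-4, 22+0) = 22
v[4] = max(3+22-4, 11+11-4, 22+3-4, 20+0) = 21
v[5] = max(3+21-4, 11+22-4, 22+11-4, 20+3-4, 25+0) = 29
v[6] = max(3+29-4, 11+21-4, 22+22-4, 20+11-4, 25+3-4, 18+0) = 40
v[7] = max(3+40-4, 11+29-4, 22+21-4, …, 18+3-4, 33+0) = 39
v[8] = max(3+39-4, 11+40-4, 22+29-4, …, 33+3-4, 35+0) = 47
One optimal plan: pieces 3 + 3 + 2 (2 cuts) → €55 − €8 = €47.

47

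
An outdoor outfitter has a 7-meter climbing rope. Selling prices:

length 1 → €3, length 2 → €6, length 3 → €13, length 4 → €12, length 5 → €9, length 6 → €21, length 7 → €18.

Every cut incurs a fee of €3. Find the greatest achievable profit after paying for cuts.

Consider every possible first cut. net[k] is the best of p[i]+net[k−i] over all sellable i≤k, charging 3 whenever i<k.
net[1] = 3
net[2] = max(3+3-3, 6+0) = 6
net[3] = max(3+6-3, 6+3-3, 13+0) = 13
net[4] = max(3+13-3, 6+6-3, 13+3-3, 12+0) = 13
net[5] = max(3+13-3, 6+13-3, 13+6-3, 12+3-3, 9+0) = 16
net[6] = max(3+16-3, 6+13-3, 13+13-3, 12+6-3, 9+3-3, 21+0) = 23
net[7] = max(3+23-3, 6+16-3, 13+13-3, …, 21+3-3, 18+0) = 23
One optimal plan: pieces 3 + 3 + 1 (2 cuts) → €29 − €6 = €23.

23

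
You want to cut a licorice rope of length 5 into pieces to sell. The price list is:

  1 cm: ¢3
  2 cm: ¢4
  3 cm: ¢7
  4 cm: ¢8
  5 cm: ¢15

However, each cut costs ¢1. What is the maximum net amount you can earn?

Let net[k] be the best obtainable value from length k. For each k, try every first piece i and keep the best of price[i] + net[k−i] minus the 1 cut fee when i<k.
net[1] = 3
net[2] = max(3+3-1, 4+0) = 5
net[3] = max(3+5-1, 4+3-1, 7+0) = 7
net[4] = max(3+7-1, 4+5-1, 7+3-1, 8+0) = 9
net[5] = max(3+9-1, 4+7-1, 7+5-1, 8+3-1, 15+0) = 15
Best is to make no cuts and sell whole for ¢15.

15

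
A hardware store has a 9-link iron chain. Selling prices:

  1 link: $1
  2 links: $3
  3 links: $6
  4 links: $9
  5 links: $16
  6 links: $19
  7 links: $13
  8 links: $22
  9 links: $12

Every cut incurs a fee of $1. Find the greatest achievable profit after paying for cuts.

Consider every possible first cut. r[k] is the best of p[i]+r[k−i] over all sellable i≤k, charging 1 whenever i<k.
r[1] = 1
r[2] = 3
r[3] = 6
r[4] = 9
r[5] = 16
r[6] = 19
r[7] = 19  (first piece 1, then r[6]=19)
r[8] = 22
r[9] = 24  (first piece 3, then r[6]=19)
One optimal plan: pieces 6 + 3 (1 cut) → $25 − $1 = $24.

24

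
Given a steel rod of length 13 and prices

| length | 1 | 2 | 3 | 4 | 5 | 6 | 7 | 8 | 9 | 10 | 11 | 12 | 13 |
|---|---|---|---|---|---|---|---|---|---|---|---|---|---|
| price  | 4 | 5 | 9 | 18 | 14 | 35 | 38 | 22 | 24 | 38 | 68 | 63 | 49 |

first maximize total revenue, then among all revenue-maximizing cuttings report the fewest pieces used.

Consider every possible first cut. r[k] is the best of p[i]+r[k−i] over all sellable i≤k.
r[1] = 4
r[2] = 8  (first piece 1, then r[1]=4)
r[3] = 12  (first piece 1, then r[2]=8)
r[4] = 18
r[5] = 22  (first piece 1, then r[4]=18)
r[6] = 35
r[7] = 39  (first piece 1, then r[6]=35)
r[8] = 43  (first piece 1, then r[7]=39)
r[9] = 47  (first piece 1, then r[8]=43)
r[10] = 53  (first piece 4, then r[6]=35)
r[11] = 68
r[12] = 72  (first piece 1, then r[11]=68)
r[13] = 76  (first piece 1, then r[12]=72)
Maximum revenue is $76.
Now minimize piece count subject to staying optimal: for each k, pieces[k] = 1 + min over i with p[i]+r[k−i]=r[k] of pieces[k−i].
pieces[10] = 2
pieces[11] = 1
pieces[12] = 2
pieces[13] = 3

3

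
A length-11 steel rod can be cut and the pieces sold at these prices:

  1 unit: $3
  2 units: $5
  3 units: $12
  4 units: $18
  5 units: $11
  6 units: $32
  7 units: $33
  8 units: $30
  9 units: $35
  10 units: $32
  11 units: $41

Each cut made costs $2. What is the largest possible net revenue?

49

Let r[k] be the best obtainable value from length k. For each k, try every first piece i and keep the best of price[i] + r[k−i] minus the 2 cut fee when i<k.
r[1] = 3
r[2] = max(3+3-2, 5+0) = 5
r[3] = max(3+5-2, 5+3-2, 12+0) = 12
r[4] = max(3+12-2, 5+5-2, 12+3-2, 18+0) = 18
r[5] = max(3+18-2, 5+12-2, 12+5-2, 18+3-2, 11+0) = 19
r[6] = max(3+19-2, 5+18-2, 12+12-2, 18+5-2, 11+3-2, 32+0) = 32
r[7] = max(3+32-2, 5+19-2, 12+18-2, …, 32+3-2, 33+0) = 33
r[8] = max(3+33-2, 5+32-2, 12+19-2, …, 33+3-2, 30+0) = 35
r[9] = max(3+35-2, 5+33-2, 12+32-2, …, 30+3-2, 35+0) = 42
r[10] = max(3+42-2, 5+35-2, 12+33-2, …, 35+3-2, 32+0) = 48
r[11] = max(3+48-2, 5+42-2, 12+35-2, …, 32+3-2, 41+0) = 49
One optimal plan: pieces 6 + 4 + 1 (2 cuts) → $53 − $4 = $49.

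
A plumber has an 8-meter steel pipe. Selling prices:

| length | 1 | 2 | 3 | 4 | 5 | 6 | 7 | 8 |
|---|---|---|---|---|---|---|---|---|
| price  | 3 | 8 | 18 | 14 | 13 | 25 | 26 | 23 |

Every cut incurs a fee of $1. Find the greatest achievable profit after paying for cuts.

42

Let v[k] be the best obtainable value from length k. For each k, try every first piece i and keep the best of price[i] + v[k−i] minus the 1 cut fee when i<k.
v[1] = 3
v[2] = 8
v[3] = 18
v[4] = 20  (first piece 1, then v[3]=18)
v[5] = 25  (first piece 2, then v[3]=18)
v[6] = 35  (first piece 3, then v[3]=18)
v[7] = 37  (first piece 1, then v[6]=35)
v[8] = 42  (first piece 2, then v[6]=35)
One optimal plan: pieces 3 + 3 + 2 (2 cuts) → $44 − $2 = $42.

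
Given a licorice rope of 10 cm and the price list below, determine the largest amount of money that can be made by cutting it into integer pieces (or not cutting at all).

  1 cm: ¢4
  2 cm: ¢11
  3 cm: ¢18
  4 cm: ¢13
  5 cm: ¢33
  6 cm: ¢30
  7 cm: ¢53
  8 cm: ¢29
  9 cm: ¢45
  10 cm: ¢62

71

Build v[k] bottom-up: v[k] = max over allowed piece i of (p[i] + v[k−i]).
v[1] = 4
v[2] = max(4+4, 11+0) = 11
v[3] = max(4+11, 11+4, 18+0) = 18
v[4] = max(4+18, 11+11, 18+4, 13+0) = 22
v[5] = max(4+22, 11+18, 18+11, 13+4, 33+0) = 33
v[6] = max(4+33, 11+22, 18+18, 13+11, 33+4, 30+0) = 37
v[7] = max(4+37, 11+33, 18+22, …, 30+4, 53+0) = 53
v[8] = max(4+53, 11+37, 18+33, …, 53+4, 29+0) = 57
v[9] = max(4+57, 11+53, 18+37, …, 29+4, 45+0) = 64
v[10] = max(4+64, 11+57, 18+53, …, 45+4, 62+0) = 71
One optimal cutting: 7 + 3 → ¢53 + ¢18 = ¢71.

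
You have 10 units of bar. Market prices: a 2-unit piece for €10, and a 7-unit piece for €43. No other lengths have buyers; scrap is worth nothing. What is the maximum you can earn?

53

Consider every possible first cut. best[k] is the best of p[i]+best[k−i] over all sellable i≤k.
best[1] = 0
best[2] = 10
best[3] = 10
best[4] = 20  (first piece 2, then best[2]=10)
best[5] = 20
best[6] = 30  (first piece 2, then best[4]=20)
best[7] = 43
best[8] = 43
best[9] = 53  (first piece 2, then best[7]=43)
best[10] = 53
One optimal cutting: pieces 7 + 2 with 1 unit of scrap → €53.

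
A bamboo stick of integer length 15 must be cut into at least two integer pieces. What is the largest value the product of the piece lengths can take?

243

Let m[k] be the best product for length k (with at least one cut). For each first piece i, the rest contributes max(k−i, m[k−i]).
Small cases: m[2]=1, m[3]=2, m[4]=4, m[5]=6, m[6]=9, m[7]=12, m[8]=18, m[9]=27.
m[10] = max(1×27, 2×18, 3×12, …, 8×2, 9×1) = 36
m[11] = max(1×36, 2×27, 3×18, …, 9×2, 10×1) = 54
m[12] = max(1×54, 2×36, 3×27, …, 10×2, 11×1) = 81
m[13] = max(1×81, 2×54, 3×36, …, 11×2, 12×1) = 108
m[14] = max(1×108, 2×81, 3×54, …, 12×2, 13×1) = 162
m[15] = max(1×162, 2×108, 3×81, …, 13×2, 14×1) = 243
One optimal split: 3 + 3 + 3 + 3 + 3; product 3×3×3×3×3 = 243.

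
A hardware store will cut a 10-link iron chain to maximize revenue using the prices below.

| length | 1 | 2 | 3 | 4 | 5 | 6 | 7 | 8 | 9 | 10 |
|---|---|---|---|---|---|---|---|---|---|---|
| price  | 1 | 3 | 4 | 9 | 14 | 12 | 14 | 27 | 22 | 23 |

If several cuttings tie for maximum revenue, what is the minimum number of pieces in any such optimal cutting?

2

Consider every possible first cut. r[k] is the best of p[i]+r[k−i] over all sellable i≤k.
r[1] = 1
r[2] = max(1+1, 3+0) = 3
r[3] = max(1+3, 3+1, 4+0) = 4
r[4] = max(1+4, 3+3, 4+1, 9+0) = 9
r[5] = max(1+9, 3+4, 4+3, 9+1, 14+0) = 14
r[6] = max(1+14, 3+9, 4+4, 9+3, 14+1, 12+0) = 15
r[7] = max(1+15, 3+14, 4+9, …, 12+1, 14+0) = 17
r[8] = max(1+17, 3+15, 4+14, …, 14+1, 27+0) = 27
r[9] = max(1+27, 3+17, 4+15, …, 27+1, 22+0) = 28
r[10] = max(1+28, 3+27, 4+17, …, 22+1, 23+0) = 30
Maximum revenue is $30.
Now minimize piece count subject to staying optimal: for each k, pieces[k] = 1 + min over i with p[i]+r[k−i]=r[k] of pieces[k−i].
pieces[7] = 2
pieces[8] = 1
pieces[9] = 2
pieces[10] = 2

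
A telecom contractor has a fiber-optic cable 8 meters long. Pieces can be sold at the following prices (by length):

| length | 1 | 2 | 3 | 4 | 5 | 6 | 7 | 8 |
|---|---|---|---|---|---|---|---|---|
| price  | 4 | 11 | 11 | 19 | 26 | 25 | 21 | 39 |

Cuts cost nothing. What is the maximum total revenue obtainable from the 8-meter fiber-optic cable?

Let r[k] be the best obtainable value from length k. For each k, try every first piece i and keep the best of price[i] + r[k−i].
r[1] = 4
r[2] = 11
r[3] = 15  (first piece 1, then r[2]=11)
r[4] = 22  (first piece 2, then r[2]=11)
r[5] = 26  (first piece 1, then r[4]=22)
r[6] = 33  (first piece 2, then r[4]=22)
r[7] = 37  (first piece 1, then r[6]=33)
r[8] = 44  (first piece 2, then r[6]=33)
One optimal cutting: 2 + 2 + 2 + 2 → $11 + $11 + $11 + $11 = $44.

44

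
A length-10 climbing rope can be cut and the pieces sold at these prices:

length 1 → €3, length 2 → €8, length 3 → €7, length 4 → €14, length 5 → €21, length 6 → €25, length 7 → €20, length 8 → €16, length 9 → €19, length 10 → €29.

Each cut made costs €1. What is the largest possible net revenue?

41

Let net[k] be the best obtainable value from length k. For each k, try every first piece i and keep the best of price[i] + net[k−i] minus the 1 cut fee when i<k.
net[1] = 3
net[2] = max(3+3-1, 8+0) = 8
net[3] = max(3+8-1, 8+3-1, 7+0) = 10
net[4] = max(3+10-1, 8+8-1, 7+3-1, 14+0) = 15
net[5] = max(3+15-1, 8+10-1, 7+8-1, 14+3-1, 21+0) = 21
net[6] = max(3+21-1, 8+15-1, 7+10-1, 14+8-1, 21+3-1, 25+0) = 25
net[7] = max(3+25-1, 8+21-1, 7+15-1, …, 25+3-1, 20+0) = 28
net[8] = max(3+28-1, 8+25-1, 7+21-1, …, 20+3-1, 16+0) = 32
net[9] = max(3+32-1, 8+28-1, 7+25-1, …, 16+3-1, 19+0) = 35
net[10] = max(3+35-1, 8+32-1, 7+28-1, …, 19+3-1, 29+0) = 41
One optimal plan: pieces 5 + 5 (1 cut) → €42 − €1 = €41.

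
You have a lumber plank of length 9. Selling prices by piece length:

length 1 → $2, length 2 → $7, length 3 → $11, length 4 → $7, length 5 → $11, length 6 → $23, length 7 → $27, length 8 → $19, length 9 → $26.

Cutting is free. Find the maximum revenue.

34

Let r[k] be the best obtainable value from length k. For each k, try every first piece i and keep the best of price[i] + r[k−i].
r[1] = 2
r[2] = 7
r[3] = 11
r[4] = 14  (first piece 2, then r[2]=7)
r[5] = 18  (first piece 2, then r[3]=11)
r[6] = 23
r[7] = 27
r[8] = 30  (first piece 2, then r[6]=23)
r[9] = 34  (first piece 2, then r[7]=27)
One optimal cutting: 7 + 2 → $27 + $7 = $34.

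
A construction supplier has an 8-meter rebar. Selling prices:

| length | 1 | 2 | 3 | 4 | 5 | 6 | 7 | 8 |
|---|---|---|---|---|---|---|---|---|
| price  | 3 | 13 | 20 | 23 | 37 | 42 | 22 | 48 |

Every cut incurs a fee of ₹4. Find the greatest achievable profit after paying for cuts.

53

Consider every possible first cut. net[k] is the best of p[i]+net[k−i] over all sellable i≤k, charging 4 whenever i<k.
net[1] = 3
net[2] = max(3+3-4, 13+0) = 13
net[3] = max(3+13-4, 13+3-4, 20+0) = 20
net[4] = max(3+20-4, 13+13-4, 20+3-4, 23+0) = 23
net[5] = max(3+23-4, 13+20-4, 20+13-4, 23+3-4, 37+0) = 37
net[6] = max(3+37-4, 13+23-4, 20+20-4, 23+13-4, 37+3-4, 42+0) = 42
net[7] = max(3+42-4, 13+37-4, 20+23-4, …, 42+3-4, 22+0) = 46
net[8] = max(3+46-4, 13+42-4, 20+37-4, …, 22+3-4, 48+0) = 53
One optimal plan: pieces 5 + 3 (1 cut) → ₹57 − ₹4 = ₹53.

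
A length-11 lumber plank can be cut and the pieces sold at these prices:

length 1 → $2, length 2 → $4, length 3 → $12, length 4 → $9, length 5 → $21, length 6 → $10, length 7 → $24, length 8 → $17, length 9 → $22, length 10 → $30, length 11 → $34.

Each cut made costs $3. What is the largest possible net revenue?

Let r[k] be the best obtainable value from length k. For each k, try every first piece i and keep the best of price[i] + r[k−i] minus the 3 cut fee when i<k.
r[1] = 2
r[2] = max(2+2-3, 4+0) = 4
r[3] = max(2+4-3, 4+2-3, 12+0) = 12
r[4] = max(2+12-3, 4+4-3, 12+2-3, 9+0) = 11
r[5] = max(2+11-3, 4+12-3, 12+4-3, 9+2-3, 21+0) = 21
r[6] = max(2+21-3, 4+11-3, 12+12-3, 9+4-3, 21+2-3, 10+0) = 21
r[7] = max(2+21-3, 4+21-3, 12+11-3, …, 10+2-3, 24+0) = 24
r[8] = max(2+24-3, 4+21-3, 12+21-3, …, 24+2-3, 17+0) = 30
r[9] = max(2+30-3, 4+24-3, 12+21-3, …, 17+2-3, 22+0) = 30
r[10] = max(2+30-3, 4+30-3, 12+24-3, …, 22+2-3, 30+0) = 39
r[11] = max(2+39-3, 4+30-3, 12+30-3, …, 30+2-3, 34+0) = 39
One optimal plan: pieces 5 + 3 + 3 (2 cuts) → $45 − $6 = $39.

39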